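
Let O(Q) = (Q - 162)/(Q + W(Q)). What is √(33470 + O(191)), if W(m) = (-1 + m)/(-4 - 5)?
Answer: √78247937339/1529 ≈ 182.95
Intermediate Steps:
W(m) = ⅑ - m/9 (W(m) = (-1 + m)/(-9) = (-1 + m)*(-⅑) = ⅑ - m/9)
O(Q) = (-162 + Q)/(⅑ + 8*Q/9) (O(Q) = (Q - 162)/(Q + (⅑ - Q/9)) = (-162 + Q)/(⅑ + 8*Q/9))
√(33470 + O(191)) = √(33470 + 9*(-162 + 191)/(1 + 8*191)) = √(33470 + 9*29/(1 + 1528)) = √(33470 + 9*29/1529) = √(33470 + 9*(1/1529)*29) = √(33470 + 261/1529) = √(51175891/1529) = √78247937339/1529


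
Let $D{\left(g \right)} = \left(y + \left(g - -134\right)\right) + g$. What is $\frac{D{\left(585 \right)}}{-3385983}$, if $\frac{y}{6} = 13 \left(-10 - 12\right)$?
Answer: $\frac{412}{3385983} \approx 0.00012168$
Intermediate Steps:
$y = -1716$ ($y = 6 \cdot 13 \left(-10 - 12\right) = 6 \cdot 13 \left(-22\right) = 6 \left(-286\right) = -1716$)
$D{\left(g \right)} = -1582 + 2 g$ ($D{\left(g \right)} = \left(-1716 + \left(g - -134\right)\right) + g = \left(-1716 + \left(g + 134\right)\right) + g = \left(-1716 + \left(134 + g\right)\right) + g = \left(-1582 + g\right) + g = -1582 + 2 g$)
$\frac{D{\left(585 \right)}}{-3385983} = \frac{-1582 + 2 \cdot 585}{-3385983} = \left(-1582 + 1170\right) \left(- \frac{1}{3385983}\right) = \left(-412\right) \left(- \frac{1}{3385983}\right) = \frac{412}{3385983}$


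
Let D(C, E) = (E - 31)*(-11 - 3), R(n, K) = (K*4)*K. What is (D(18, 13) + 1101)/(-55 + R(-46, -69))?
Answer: 1353/18989 ≈ 0.071252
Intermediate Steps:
R(n, K) = 4*K² (R(n, K) = (4*K)*K = 4*K²)
D(C, E) = 434 - 14*E (D(C, E) = (-31 + E)*(-14) = 434 - 14*E)
(D(18, 13) + 1101)/(-55 + R(-46, -69)) = ((434 - 14*13) + 1101)/(-55 + 4*(-69)²) = ((434 - 182) + 1101)/(-55 + 4*4761) = (252 + 1101)/(-55 + 19044) = 1353/18989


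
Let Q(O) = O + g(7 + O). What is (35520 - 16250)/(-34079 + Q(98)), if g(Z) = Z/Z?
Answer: -1927/3398 ≈ -0.56710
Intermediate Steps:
g(Z) = 1
Q(O) = 1 + O (Q(O) = O + 1 = 1 + O)
(35520 - 16250)/(-34079 + Q(98)) = (35520 - 16250)/(-34079 + (1 + 98)) = 19270/(-34079 + 99) = 19270/(-33980) = 19270*(-1/33980) = -1927/3398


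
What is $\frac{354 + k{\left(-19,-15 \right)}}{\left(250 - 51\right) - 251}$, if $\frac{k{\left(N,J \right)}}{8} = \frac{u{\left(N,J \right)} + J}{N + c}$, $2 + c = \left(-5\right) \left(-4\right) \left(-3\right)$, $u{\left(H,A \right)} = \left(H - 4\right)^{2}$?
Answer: $- \frac{12281}{2106} \approx -5.8314$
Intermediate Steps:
$u{\left(H,A \right)} = \left(-4 + H\right)^{2}$
$c = -62$ ($c = -2 + \left(-5\right) \left(-4\right) \left(-3\right) = -2 + 20 \left(-3\right) = -2 - 60 = -62$)
$k{\left(N,J \right)} = \frac{8 \left(J + \left(-4 + N\right)^{2}\right)}{-62 + N}$ ($k{\left(N,J \right)} = 8 \frac{\left(-4 + N\right)^{2} + J}{N - 62} = 8 \frac{J + \left(-4 + N\right)^{2}}{-62 + N} = \frac{8 \left(J + \left(-4 + N\right)^{2}\right)}{-62 + N}$)
$\frac{354 + k{\left(-19,-15 \right)}}{\left(250 - 51\right) - 251} = \frac{354 + \frac{8 \left(-15 + \left(-4 - 19\right)^{2}\right)}{-62 - 19}}{\left(250 - 51\right) - 251} = \frac{354 + \frac{8 \left(-15 + \left(-23\right)^{2}\right)}{-81}}{199 - 251} = \frac{354 + 8 \left(- \frac{1}{81}\right) \left(-15 + 529\right)}{-52} = \left(354 + 8 \left(- \frac{1}{81}\right) 514\right) \left(- \frac{1}{52}\right) = \left(354 - \frac{4112}{81}\right) \left(- \frac{1}{52}\right) = \frac{24562}{81} \left(- \frac{1}{52}\right) = - \frac{12281}{2106}$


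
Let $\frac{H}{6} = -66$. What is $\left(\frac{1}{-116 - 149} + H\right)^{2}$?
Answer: $\frac{11012613481}{70225} \approx 1.5682 \cdot 10^{5}$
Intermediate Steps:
$H = -396$ ($H = 6 \left(-66\right) = -396$)
$\left(\frac{1}{-116 - 149} + H\right)^{2} = \left(\frac{1}{-116 - 149} - 396\right)^{2} = \left(\frac{1}{-265} - 396\right)^{2} = \left(- \frac{1}{265} - 396\right)^{2} = \left(- \frac{104941}{265}\right)^{2} = \frac{11012613481}{70225}$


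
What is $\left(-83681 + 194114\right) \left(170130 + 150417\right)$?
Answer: $35398966851$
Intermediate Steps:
$\left(-83681 + 194114\right) \left(170130 + 150417\right) = 110433 \cdot 320547 = 35398966851$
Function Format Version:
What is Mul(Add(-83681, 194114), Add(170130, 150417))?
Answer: 35398966851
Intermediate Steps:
Mul(Add(-83681, 194114), Add(170130, 150417)) = Mul(110433, 320547) = 35398966851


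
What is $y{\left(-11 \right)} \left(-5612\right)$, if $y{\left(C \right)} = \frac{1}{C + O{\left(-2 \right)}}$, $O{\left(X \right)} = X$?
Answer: $\frac{5612}{13} \approx 431.69$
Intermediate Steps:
$y{\left(C \right)} = \frac{1}{-2 + C}$ ($y{\left(C \right)} = \frac{1}{C - 2} = \frac{1}{-2 + C}$)
$y{\left(-11 \right)} \left(-5612\right) = \frac{1}{-2 - 11} \left(-5612\right) = \frac{1}{-13} \left(-5612\right) = \left(- \frac{1}{13}\right) \left(-5612\right) = \frac{5612}{13}$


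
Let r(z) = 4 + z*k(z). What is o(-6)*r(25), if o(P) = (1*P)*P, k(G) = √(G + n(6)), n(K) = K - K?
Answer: 4644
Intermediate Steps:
n(K) = 0
k(G) = √G (k(G) = √(G + 0) = √G)
o(P) = P² (o(P) = P*P = P²)
r(z) = 4 + z^(3/2) (r(z) = 4 + z*√z = 4 + z^(3/2))
o(-6)*r(25) = (-6)²*(4 + 25^(3/2)) = 36*(4 + 125) = 36*129 = 4644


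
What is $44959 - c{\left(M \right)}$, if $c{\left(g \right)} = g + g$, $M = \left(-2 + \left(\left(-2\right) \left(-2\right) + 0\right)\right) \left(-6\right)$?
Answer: $44983$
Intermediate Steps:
$M = -12$ ($M = \left(-2 + \left(4 + 0\right)\right) \left(-6\right) = \left(-2 + 4\right) \left(-6\right) = 2 \left(-6\right) = -12$)
$c{\left(g \right)} = 2 g$
$44959 - c{\left(M \right)} = 44959 - 2 \left(-12\right) = 44959 - -24 = 44959 + 24 = 44983$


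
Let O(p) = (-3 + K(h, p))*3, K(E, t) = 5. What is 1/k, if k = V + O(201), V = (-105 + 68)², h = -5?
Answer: 1/1375 ≈ 0.00072727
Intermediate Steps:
V = 1369 (V = (-37)² = 1369)
O(p) = 6 (O(p) = (-3 + 5)*3 = 2*3 = 6)
k = 1375 (k = 1369 + 6 = 1375)
1/k = 1/1375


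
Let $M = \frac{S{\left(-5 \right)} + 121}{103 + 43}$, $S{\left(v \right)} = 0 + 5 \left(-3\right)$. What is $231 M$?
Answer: $\frac{12243}{73} \approx 167.71$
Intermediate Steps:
$S{\left(v \right)} = -15$ ($S{\left(v \right)} = 0 - 15 = -15$)
$M = \frac{53}{73}$ ($M = \frac{-15 + 121}{103 + 43} = \frac{106}{146} = 106 \cdot \frac{1}{146} = \frac{53}{73} \approx 0.72603$)
$231 M = 231 \cdot \frac{53}{73} = \frac{12243}{73}$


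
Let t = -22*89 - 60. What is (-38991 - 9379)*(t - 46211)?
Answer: 2332836730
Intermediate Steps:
t = -2018 (t = -1958 - 60 = -2018)
(-38991 - 9379)*(t - 46211) = (-38991 - 9379)*(-2018 - 46211) = -48370*(-48229) = 2332836730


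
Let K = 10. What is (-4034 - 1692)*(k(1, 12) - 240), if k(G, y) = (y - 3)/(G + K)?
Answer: 15065106/11 ≈ 1.3696e+6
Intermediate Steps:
k(G, y) = (-3 + y)/(10 + G) (k(G, y) = (y - 3)/(G + 10) = (-3 + y)/(10 + G))
(-4034 - 1692)*(k(1, 12) - 240) = (-4034 - 1692)*((-3 + 12)/(10 + 1) - 240) = -5726*(9/11 - 240) = -5726*(-2631/11) = 15065106/11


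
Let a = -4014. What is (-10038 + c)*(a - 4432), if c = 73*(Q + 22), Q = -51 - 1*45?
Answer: 130406240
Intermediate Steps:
Q = -96 (Q = -51 - 45 = -96)
c = -5402 (c = 73*(-96 + 22) = 73*(-74) = -5402)
(-10038 + c)*(a - 4432) = (-10038 - 5402)*(-4014 - 4432) = -15440*(-8446) = 130406240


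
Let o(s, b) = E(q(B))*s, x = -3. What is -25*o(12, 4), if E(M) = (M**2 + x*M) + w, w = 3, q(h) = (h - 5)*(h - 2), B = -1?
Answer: -81900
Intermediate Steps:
q(h) = (-5 + h)*(-2 + h)
E(M) = 3 + M**2 - 3*M (E(M) = (M**2 - 3*M) + 3 = 3 + M**2 - 3*M)
o(s, b) = 273*s (o(s, b) = (3 + (10 + (-1)**2 - 7*(-1))**2 - 3*(10 + (-1)**2 - 7*(-1)))*s = (3 + (10 + 1 + 7)**2 - 3*(10 + 1 + 7))*s = (3 + 18**2 - 3*18)*s = (3 + 324 - 54)*s = 273*s)
-25*o(12, 4) = -6825*12 = -25*3276 = -81900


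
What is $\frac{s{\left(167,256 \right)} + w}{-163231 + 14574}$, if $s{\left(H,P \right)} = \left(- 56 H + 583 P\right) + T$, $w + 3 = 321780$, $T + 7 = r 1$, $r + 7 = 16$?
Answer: $- \frac{461675}{148657} \approx -3.1056$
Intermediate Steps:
$r = 9$ ($r = -7 + 16 = 9$)
$T = 2$ ($T = -7 + 9 \cdot 1 = -7 + 9 = 2$)
$w = 321777$ ($w = -3 + 321780 = 321777$)
$s{\left(H,P \right)} = 2 - 56 H + 583 P$ ($s{\left(H,P \right)} = \left(- 56 H + 583 P\right) + 2 = 2 - 56 H + 583 P$)
$\frac{s{\left(167,256 \right)} + w}{-163231 + 14574} = \frac{\left(2 - 9352 + 583 \cdot 256\right) + 321777}{-163231 + 14574} = \frac{\left(2 - 9352 + 149248\right) + 321777}{-148657} = \left(139898 + 321777\right) \left(- \frac{1}{148657}\right) = 461675 \left(- \frac{1}{148657}\right) = - \frac{461675}{148657}$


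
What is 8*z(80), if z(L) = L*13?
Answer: 8320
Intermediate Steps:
z(L) = 13*L
8*z(80) = 8*(13*80) = 8*1040 = 8320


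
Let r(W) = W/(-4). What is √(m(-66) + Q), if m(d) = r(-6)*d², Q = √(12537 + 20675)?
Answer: √(6534 + 38*√23) ≈ 81.953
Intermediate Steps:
Q = 38*√23 (Q = √33212 = 38*√23 ≈ 182.24)
r(W) = -W/4 (r(W) = W*(-¼) = -W/4)
m(d) = 3*d²/2 (m(d) = (-¼*(-6))*d² = 3*d²/2)
√(m(-66) + Q) = √((3/2)*(-66)² + 38*√23) = √((3/2)*4356 + 38*√23) = √(6534 + 38*√23)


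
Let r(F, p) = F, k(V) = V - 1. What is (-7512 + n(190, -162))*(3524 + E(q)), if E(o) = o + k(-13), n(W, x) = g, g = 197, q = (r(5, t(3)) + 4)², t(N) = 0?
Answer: -26268165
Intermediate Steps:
k(V) = -1 + V
q = 81 (q = (5 + 4)² = 9² = 81)
n(W, x) = 197
E(o) = -14 + o (E(o) = o + (-1 - 13) = o - 14 = -14 + o)
(-7512 + n(190, -162))*(3524 + E(q)) = (-7512 + 197)*(3524 + (-14 + 81)) = -7315*(3524 + 67) = -7315*3591 = -26268165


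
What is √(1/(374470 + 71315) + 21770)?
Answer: √4326227276164035/445785 ≈ 147.55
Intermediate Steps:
√(1/(374470 + 71315) + 21770) = √(1/445785 + 21770) = √(9704739451/445785) = √4326227276164035/445785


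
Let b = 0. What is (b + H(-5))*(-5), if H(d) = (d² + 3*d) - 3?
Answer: -35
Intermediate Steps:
H(d) = -3 + d² + 3*d
(b + H(-5))*(-5) = (0 + (-3 + (-5)² + 3*(-5)))*(-5) = (0 + (-3 + 25 - 15))*(-5) = (0 + 7)*(-5) = 7*(-5) = -35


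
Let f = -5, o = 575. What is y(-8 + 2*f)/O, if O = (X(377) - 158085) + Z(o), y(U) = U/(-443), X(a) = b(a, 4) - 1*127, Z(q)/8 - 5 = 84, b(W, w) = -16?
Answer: -9/34889794 ≈ -2.5795e-7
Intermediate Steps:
Z(q) = 712 (Z(q) = 40 + 8*84 = 40 + 672 = 712)
X(a) = -143 (X(a) = -16 - 1*127 = -16 - 127 = -143)
y(U) = -U/443 (y(U) = U*(-1/443) = -U/443)
O = -157516 (O = (-143 - 158085) + 712 = -158228 + 712 = -157516)
y(-8 + 2*f)/O = -(-8 + 2*(-5))/443/(-157516) = -(-8 - 10)/443*(-1/157516) = -1/443*(-18)*(-1/157516) = (18/443)*(-1/157516) = -9/34889794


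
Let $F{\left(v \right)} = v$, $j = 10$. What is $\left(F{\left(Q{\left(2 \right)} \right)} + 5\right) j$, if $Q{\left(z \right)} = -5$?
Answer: $0$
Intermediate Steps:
$\left(F{\left(Q{\left(2 \right)} \right)} + 5\right) j = \left(-5 + 5\right) 10 = 0 \cdot 10 = 0$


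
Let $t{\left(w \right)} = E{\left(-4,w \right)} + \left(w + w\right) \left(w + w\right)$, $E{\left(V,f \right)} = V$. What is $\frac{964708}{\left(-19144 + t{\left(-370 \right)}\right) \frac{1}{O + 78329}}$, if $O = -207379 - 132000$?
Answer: $- \frac{62959255850}{132113} \approx -4.7656 \cdot 10^{5}$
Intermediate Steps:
$O = -339379$ ($O = -207379 - 132000 = -339379$)
$t{\left(w \right)} = -4 + 4 w^{2}$ ($t{\left(w \right)} = -4 + \left(w + w\right) \left(w + w\right) = -4 + 2 w 2 w = -4 + 4 w^{2}$)
$\frac{964708}{\left(-19144 + t{\left(-370 \right)}\right) \frac{1}{O + 78329}} = \frac{964708}{\left(-19144 - \left(4 - 4 \left(-370\right)^{2}\right)\right) \frac{1}{-339379 + 78329}} = \frac{964708}{\left(-19144 + \left(-4 + 4 \cdot 136900\right)\right) \frac{1}{-261050}} = \frac{964708}{\left(-19144 + \left(-4 + 547600\right)\right) \left(- \frac{1}{261050}\right)} = \frac{964708}{\left(-19144 + 547596\right) \left(- \frac{1}{261050}\right)} = \frac{964708}{528452 \left(- \frac{1}{261050}\right)} = \frac{964708}{- \frac{264226}{130525}} = 964708 \left(- \frac{130525}{264226}\right) = - \frac{62959255850}{132113}$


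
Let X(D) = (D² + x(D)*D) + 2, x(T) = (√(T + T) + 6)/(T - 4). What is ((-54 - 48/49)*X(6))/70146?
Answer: -3592/81837 - 898*√3/190953 ≈ -0.052037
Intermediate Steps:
x(T) = (6 + √2*√T)/(-4 + T) (x(T) = (√(2*T) + 6)/(-4 + T) = (√2*√T + 6)/(-4 + T) = (6 + √2*√T)/(-4 + T))
X(D) = 2 + D² + D*(6 + √2*√D)/(-4 + D) (X(D) = (D² + ((6 + √2*√D)/(-4 + D))*D) + 2 = (D² + D*(6 + √2*√D)/(-4 + D)) + 2 = 2 + D² + D*(6 + √2*√D)/(-4 + D))
((-54 - 48/49)*X(6))/70146 = ((-54 - 48/49)*((6*(6 + √2*√6) + (-4 + 6)*(2 + 6²))/(-4 + 6)))/70146 = ((-54 - 48*1/49)*((6*(6 + 2*√3) + 2*(2 + 36))/2))*(1/70146) = ((-54 - 48/49)*(((36 + 12*√3) + 2*38)/2))*(1/70146) = -1347*((36 + 12*√3) + 76)/49*(1/70146) = -1347*(112 + 12*√3)/49*(1/70146) = -2694*(56 + 6*√3)/49*(1/70146) = (-21552/7 - 16164*√3/49)*(1/70146) = -3592/81837 - 898*√3/190953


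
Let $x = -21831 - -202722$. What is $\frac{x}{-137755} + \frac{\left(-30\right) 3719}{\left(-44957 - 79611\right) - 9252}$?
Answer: $- \frac{883750827}{1843437410} \approx -0.4794$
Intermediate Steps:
$x = 180891$ ($x = -21831 + 202722 = 180891$)
$\frac{x}{-137755} + \frac{\left(-30\right) 3719}{\left(-44957 - 79611\right) - 9252} = \frac{180891}{-137755} + \frac{\left(-30\right) 3719}{\left(-44957 - 79611\right) - 9252} = 180891 \left(- \frac{1}{137755}\right) - \frac{111570}{-124568 - 9252} = - \frac{180891}{137755} - \frac{111570}{-133820} = - \frac{180891}{137755} - - \frac{11157}{13382} = - \frac{180891}{137755} + \frac{11157}{13382} = - \frac{883750827}{1843437410}$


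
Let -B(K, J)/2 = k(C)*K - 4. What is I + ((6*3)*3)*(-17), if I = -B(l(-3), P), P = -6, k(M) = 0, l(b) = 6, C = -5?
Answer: -926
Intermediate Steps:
B(K, J) = 8 (B(K, J) = -2*(0*K - 4) = -2*(0 - 4) = -2*(-4) = 8)
I = -8 (I = -1*8 = -8)
I + ((6*3)*3)*(-17) = -8 + ((6*3)*3)*(-17) = -8 + (18*3)*(-17) = -8 + 54*(-17) = -8 - 918 = -926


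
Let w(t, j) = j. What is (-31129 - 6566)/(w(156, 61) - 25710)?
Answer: 37695/25649 ≈ 1.4696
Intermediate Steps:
(-31129 - 6566)/(w(156, 61) - 25710) = (-31129 - 6566)/(61 - 25710) = -37695/(-25649) = -37695*(-1/25649) = 37695/25649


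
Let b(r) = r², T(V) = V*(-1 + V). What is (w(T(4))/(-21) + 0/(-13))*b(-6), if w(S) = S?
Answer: -144/7 ≈ -20.571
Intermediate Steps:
(w(T(4))/(-21) + 0/(-13))*b(-6) = ((4*(-1 + 4))/(-21) + 0/(-13))*(-6)² = ((4*3)*(-1/21) + 0*(-1/13))*36 = (12*(-1/21) + 0)*36 = (-4/7 + 0)*36 = -4/7*36 = -144/7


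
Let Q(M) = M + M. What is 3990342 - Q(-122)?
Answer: 3990586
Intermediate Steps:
Q(M) = 2*M
3990342 - Q(-122) = 3990342 - 2*(-122) = 3990342 - 1*(-244) = 3990342 + 244 = 3990586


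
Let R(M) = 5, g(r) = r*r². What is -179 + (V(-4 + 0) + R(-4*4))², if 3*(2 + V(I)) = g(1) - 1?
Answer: -170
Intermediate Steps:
g(r) = r³
V(I) = -2 (V(I) = -2 + (1³ - 1)/3 = -2 + (1 - 1)/3 = -2 + (⅓)*0 = -2 + 0 = -2)
-179 + (V(-4 + 0) + R(-4*4))² = -179 + (-2 + 5)² = -179 + 3² = -179 + 9 = -170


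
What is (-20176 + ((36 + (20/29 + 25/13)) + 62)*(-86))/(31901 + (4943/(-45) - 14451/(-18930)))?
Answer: -56110678020/61878143639 ≈ -0.90679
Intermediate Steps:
(-20176 + ((36 + (20/29 + 25/13)) + 62)*(-86))/(31901 + (4943/(-45) - 14451/(-18930))) = (-20176 + ((36 + (20*(1/29) + 25*(1/13))) + 62)*(-86))/(31901 + (4943*(-1/45) - 14451*(-1/18930))) = (-20176 + ((36 + (20/29 + 25/13)) + 62)*(-86))/(31901 + (-4943/45 + 4817/6310)) = (-20176 + ((36 + 985/377) + 62)*(-86))/(31901 - 6194713/56790) = (-20176 + (14557/377 + 62)*(-86))/(1805463077/56790) = (-20176 + (37931/377)*(-86))*(56790/1805463077) = (-20176 - 3262066/377)*(56790/1805463077) = -10868418/377*56790/1805463077 = -56110678020/61878143639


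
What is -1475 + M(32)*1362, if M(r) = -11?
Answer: -16457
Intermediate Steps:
-1475 + M(32)*1362 = -1475 - 11*1362 = -1475 - 14982 = -16457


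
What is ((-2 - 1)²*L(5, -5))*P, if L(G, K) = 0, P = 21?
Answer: 0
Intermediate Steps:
((-2 - 1)²*L(5, -5))*P = ((-2 - 1)²*0)*21 = ((-3)²*0)*21 = (9*0)*21 = 0*21 = 0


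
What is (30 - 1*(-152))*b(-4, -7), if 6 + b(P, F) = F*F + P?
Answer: 7098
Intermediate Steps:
b(P, F) = -6 + P + F² (b(P, F) = -6 + (F*F + P) = -6 + (F² + P) = -6 + (P + F²) = -6 + P + F²)
(30 - 1*(-152))*b(-4, -7) = (30 - 1*(-152))*(-6 - 4 + (-7)²) = (30 + 152)*(-6 - 4 + 49) = 182*39 = 7098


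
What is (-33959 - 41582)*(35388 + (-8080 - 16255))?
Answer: -834954673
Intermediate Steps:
(-33959 - 41582)*(35388 + (-8080 - 16255)) = -75541*(35388 - 24335) = -75541*11053 = -834954673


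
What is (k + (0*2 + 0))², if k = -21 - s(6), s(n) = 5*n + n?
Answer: 3249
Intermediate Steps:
s(n) = 6*n
k = -57 (k = -21 - 6*6 = -21 - 1*36 = -21 - 36 = -57)
(k + (0*2 + 0))² = (-57 + (0*2 + 0))² = (-57 + (0 + 0))² = (-57 + 0)² = (-57)² = 3249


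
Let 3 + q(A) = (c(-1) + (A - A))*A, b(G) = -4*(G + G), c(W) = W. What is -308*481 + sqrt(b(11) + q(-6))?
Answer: -148148 + I*sqrt(85) ≈ -1.4815e+5 + 9.2195*I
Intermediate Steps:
b(G) = -8*G
q(A) = -3 - A (q(A) = -3 + (-1 + (A - A))*A = -3 + (-1 + 0)*A = -3 - A)
-308*481 + sqrt(b(11) + q(-6)) = -308*481 + sqrt(-8*11 + (-3 - 1*(-6))) = -148148 + sqrt(-88 + (-3 + 6)) = -148148 + sqrt(-88 + 3) = -148148 + sqrt(-85) = -148148 + I*sqrt(85)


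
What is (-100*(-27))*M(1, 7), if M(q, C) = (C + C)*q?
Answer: 37800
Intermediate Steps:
M(q, C) = 2*C*q (M(q, C) = (2*C)*q = 2*C*q)
(-100*(-27))*M(1, 7) = (-100*(-27))*(2*7*1) = 2700*14 = 37800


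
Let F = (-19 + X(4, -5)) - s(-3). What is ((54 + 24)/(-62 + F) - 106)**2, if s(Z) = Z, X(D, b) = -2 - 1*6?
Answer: 21132409/1849 ≈ 11429.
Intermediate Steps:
X(D, b) = -8 (X(D, b) = -2 - 6 = -8)
F = -24 (F = (-19 - 8) - 1*(-3) = -27 + 3 = -24)
((54 + 24)/(-62 + F) - 106)**2 = ((54 + 24)/(-62 - 24) - 106)**2 = (78/(-86) - 106)**2 = (78*(-1/86) - 106)**2 = (-39/43 - 106)**2 = (-4597/43)**2 = 21132409/1849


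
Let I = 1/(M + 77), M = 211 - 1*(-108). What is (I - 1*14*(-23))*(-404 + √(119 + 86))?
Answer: -12878813/99 + 127513*√205/396 ≈ -1.2548e+5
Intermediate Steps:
M = 319 (M = 211 + 108 = 319)
I = 1/396 (I = 1/(319 + 77) = 1/396 ≈ 0.0025253)
(I - 1*14*(-23))*(-404 + √(119 + 86)) = (1/396 - 1*14*(-23))*(-404 + √(119 + 86)) = (1/396 - 14*(-23))*(-404 + √205) = (1/396 + 322)*(-404 + √205) = 127513*(-404 + √205)/396 = -12878813/99 + 127513*√205/396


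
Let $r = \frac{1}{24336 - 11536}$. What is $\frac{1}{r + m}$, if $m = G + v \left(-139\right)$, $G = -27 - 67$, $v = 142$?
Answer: $- \frac{12800}{253849599} \approx -5.0424 \cdot 10^{-5}$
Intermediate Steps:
$G = -94$ ($G = -27 - 67 = -94$)
$m = -19832$ ($m = -94 + 142 \left(-139\right) = -94 - 19738 = -19832$)
$r = \frac{1}{12800} \approx 7.8125 \cdot 10^{-5}$
$\frac{1}{r + m} = \frac{1}{\frac{1}{12800} - 19832} = \frac{1}{- \frac{253849599}{12800}} = - \frac{12800}{253849599}$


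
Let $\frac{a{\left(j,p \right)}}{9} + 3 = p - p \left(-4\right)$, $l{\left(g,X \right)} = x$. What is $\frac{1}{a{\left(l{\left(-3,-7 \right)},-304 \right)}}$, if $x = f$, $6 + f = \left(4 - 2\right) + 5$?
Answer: $- \frac{1}{13707} \approx -7.2955 \cdot 10^{-5}$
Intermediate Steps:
$f = 1$ ($f = -6 + \left(\left(4 - 2\right) + 5\right) = -6 + \left(2 + 5\right) = -6 + 7 = 1$)
$x = 1$
$l{\left(g,X \right)} = 1$
$a{\left(j,p \right)} = -27 + 45 p$ ($a{\left(j,p \right)} = -27 + 9 \left(p - p \left(-4\right)\right) = -27 + 9 \left(p - - 4 p\right) = -27 + 9 \left(p + 4 p\right) = -27 + 9 \cdot 5 p = -27 + 45 p$)
$\frac{1}{a{\left(l{\left(-3,-7 \right)},-304 \right)}} = \frac{1}{-27 + 45 \left(-304\right)} = \frac{1}{-27 - 13680} = \frac{1}{-13707} = - \frac{1}{13707}$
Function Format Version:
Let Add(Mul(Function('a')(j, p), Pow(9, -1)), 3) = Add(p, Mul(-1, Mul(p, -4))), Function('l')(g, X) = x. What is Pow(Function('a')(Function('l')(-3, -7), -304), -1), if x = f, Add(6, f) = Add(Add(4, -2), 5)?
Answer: Rational(-1, 13707) ≈ -7.2955e-5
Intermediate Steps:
f = 1 (f = Add(-6, Add(Add(4, -2), 5)) = Add(-6, Add(2, 5)) = Add(-6, 7) = 1)
x = 1
Function('l')(g, X) = 1
Function('a')(j, p) = Add(-27, Mul(45, p)) (Function('a')(j, p) = Add(-27, Mul(9, Add(p, Mul(-1, Mul(p, -4))))) = Add(-27, Mul(9, Add(p, Mul(-1, Mul(-4, p))))) = Add(-27, Mul(9, Add(p, Mul(4, p)))) = Add(-27, Mul(9, Mul(5, p))) = Add(-27, Mul(45, p)))
Pow(Function('a')(Function('l')(-3, -7), -304), -1) = Pow(Add(-27, Mul(45, -304)), -1) = Pow(Add(-27, -13680), -1) = Pow(-13707, -1) = Rational(-1, 13707)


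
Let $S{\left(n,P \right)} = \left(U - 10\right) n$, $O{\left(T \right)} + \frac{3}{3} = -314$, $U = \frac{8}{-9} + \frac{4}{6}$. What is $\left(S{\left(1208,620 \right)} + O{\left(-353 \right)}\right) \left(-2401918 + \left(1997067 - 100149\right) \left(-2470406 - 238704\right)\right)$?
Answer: $\frac{585692629542549958}{9} \approx 6.5077 \cdot 10^{16}$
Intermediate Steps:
$U = - \frac{2}{9}$ ($U = 8 \left(- \frac{1}{9}\right) + 4 \cdot \frac{1}{6} = - \frac{8}{9} + \frac{2}{3} = - \frac{2}{9} \approx -0.22222$)
$O{\left(T \right)} = -315$ ($O{\left(T \right)} = -1 - 314 = -315$)
$S{\left(n,P \right)} = - \frac{92 n}{9}$ ($S{\left(n,P \right)} = \left(- \frac{2}{9} - 10\right) n = - \frac{92 n}{9}$)
$\left(S{\left(1208,620 \right)} + O{\left(-353 \right)}\right) \left(-2401918 + \left(1997067 - 100149\right) \left(-2470406 - 238704\right)\right) = \left(\left(- \frac{92}{9}\right) 1208 - 315\right) \left(-2401918 + \left(1997067 - 100149\right) \left(-2470406 - 238704\right)\right) = \left(- \frac{111136}{9} - 315\right) \left(-2401918 + 1896918 \left(-2709110\right)\right) = - \frac{113971 \left(-2401918 - 5138959522980\right)}{9} = \left(- \frac{113971}{9}\right) \left(-5138961924898\right) = \frac{585692629542549958}{9}$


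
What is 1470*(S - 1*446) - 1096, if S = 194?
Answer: -371536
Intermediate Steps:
1470*(S - 1*446) - 1096 = 1470*(194 - 1*446) - 1096 = 1470*(194 - 446) - 1096 = 1470*(-252) - 1096 = -370440 - 1096 = -371536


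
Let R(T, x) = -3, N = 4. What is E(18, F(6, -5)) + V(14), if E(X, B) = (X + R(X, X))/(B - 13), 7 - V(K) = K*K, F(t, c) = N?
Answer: -572/3 ≈ -190.67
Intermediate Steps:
F(t, c) = 4
V(K) = 7 - K² (V(K) = 7 - K*K = 7 - K²)
E(X, B) = (-3 + X)/(-13 + B) (E(X, B) = (X - 3)/(B - 13) = (-3 + X)/(-13 + B))
E(18, F(6, -5)) + V(14) = (-3 + 18)/(-13 + 4) + (7 - 1*14²) = 15/(-9) + (7 - 1*196) = -⅑*15 + (7 - 196) = -5/3 - 189 = -572/3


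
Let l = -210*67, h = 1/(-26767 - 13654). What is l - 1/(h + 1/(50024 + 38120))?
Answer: 2891406014/47723 ≈ 60587.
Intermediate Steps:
h = -1/40421 (h = 1/(-40421) = -1/40421 ≈ -2.4740e-5)
l = -14070
l - 1/(h + 1/(50024 + 38120)) = -14070 - 1/(-1/40421 + 1/(50024 + 38120)) = -14070 - 1/(-1/40421 + 1/88144) = -14070 - 1/(-47723/3562868624) = -14070 - 1*(-3562868624/47723) = -14070 + 3562868624/47723 = 2891406014/47723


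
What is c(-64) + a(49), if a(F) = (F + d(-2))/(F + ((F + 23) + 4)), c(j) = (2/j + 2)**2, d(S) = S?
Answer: 544253/128000 ≈ 4.2520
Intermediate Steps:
c(j) = (2 + 2/j)**2
a(F) = (-2 + F)/(27 + 2*F) (a(F) = (F - 2)/(F + ((F + 23) + 4)) = (-2 + F)/(F + ((23 + F) + 4)) = (-2 + F)/(F + (27 + F)) = (-2 + F)/(27 + 2*F))
c(-64) + a(49) = 4*(1 - 64)**2/(-64)**2 + (-2 + 49)/(27 + 2*49) = 4*(1/4096)*(-63)**2 + 47/(27 + 98) = 4*(1/4096)*3969 + 47/125 = 3969/1024 + (1/125)*47 = 3969/1024 + 47/125 = 544253/128000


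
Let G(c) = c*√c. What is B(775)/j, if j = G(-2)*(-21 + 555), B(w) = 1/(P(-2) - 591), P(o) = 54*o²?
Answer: -I*√2/801000 ≈ -1.7656e-6*I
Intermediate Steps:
B(w) = -1/375 (B(w) = 1/(54*(-2)² - 591) = 1/(54*4 - 591) = 1/(216 - 591) = 1/(-375) = -1/375)
G(c) = c^(3/2)
j = -1068*I*√2 (j = (-2)^(3/2)*(-21 + 555) = -2*I*√2*534 = -1068*I*√2 ≈ -1510.4*I)
B(775)/j = -I*√2/2136/375 = -I*√2/801000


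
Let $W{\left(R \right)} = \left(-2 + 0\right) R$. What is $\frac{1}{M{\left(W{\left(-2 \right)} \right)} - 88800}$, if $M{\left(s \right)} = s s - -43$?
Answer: $- \frac{1}{88741} \approx -1.1269 \cdot 10^{-5}$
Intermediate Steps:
$W{\left(R \right)} = - 2 R$
$M{\left(s \right)} = 43 + s^{2}$ ($M{\left(s \right)} = s^{2} + 43 = 43 + s^{2}$)
$\frac{1}{M{\left(W{\left(-2 \right)} \right)} - 88800} = \frac{1}{\left(43 + \left(\left(-2\right) \left(-2\right)\right)^{2}\right) - 88800} = \frac{1}{\left(43 + 4^{2}\right) - 88800} = \frac{1}{\left(43 + 16\right) - 88800} = \frac{1}{59 - 88800} = \frac{1}{-88741} = - \frac{1}{88741}$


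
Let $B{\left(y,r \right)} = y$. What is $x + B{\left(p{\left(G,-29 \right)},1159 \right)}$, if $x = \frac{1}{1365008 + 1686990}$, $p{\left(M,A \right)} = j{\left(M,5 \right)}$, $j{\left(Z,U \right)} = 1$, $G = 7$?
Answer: $\frac{3051999}{3051998} \approx 1.0$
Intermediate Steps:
$p{\left(M,A \right)} = 1$
$x = \frac{1}{3051998} \approx 3.2765 \cdot 10^{-7}$
$x + B{\left(p{\left(G,-29 \right)},1159 \right)} = \frac{1}{3051998} + 1 = \frac{3051999}{3051998}$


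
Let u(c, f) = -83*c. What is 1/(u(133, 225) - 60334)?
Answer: -1/71373 ≈ -1.4011e-5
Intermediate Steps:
1/(u(133, 225) - 60334) = 1/(-83*133 - 60334) = 1/(-11039 - 60334) = 1/(-71373) = -1/71373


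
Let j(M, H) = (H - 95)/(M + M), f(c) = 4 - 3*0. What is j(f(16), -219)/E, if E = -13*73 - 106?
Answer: 157/4220 ≈ 0.037204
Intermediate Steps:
f(c) = 4 (f(c) = 4 + 0 = 4)
j(M, H) = (-95 + H)/(2*M) (j(M, H) = (-95 + H)/((2*M)) = (-95 + H)*(1/(2*M)) = (-95 + H)/(2*M))
E = -1055 (E = -949 - 106 = -1055)
j(f(16), -219)/E = ((½)*(-95 - 219)/4)/(-1055) = ((½)*(¼)*(-314))*(-1/1055) = -157/4*(-1/1055) = 157/4220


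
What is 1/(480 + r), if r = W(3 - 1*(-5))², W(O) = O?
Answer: 1/544 ≈ 0.0018382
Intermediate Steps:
r = 64 (r = (3 - 1*(-5))² = (3 + 5)² = 8² = 64)
1/(480 + r) = 1/(480 + 64) = 1/544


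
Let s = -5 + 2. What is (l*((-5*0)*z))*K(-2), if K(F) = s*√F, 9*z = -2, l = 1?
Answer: 0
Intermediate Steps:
z = -2/9 (z = (⅑)*(-2) = -2/9 ≈ -0.22222)
s = -3
K(F) = -3*√F
(l*((-5*0)*z))*K(-2) = (1*(-5*0*(-2/9)))*(-3*I*√2) = (1*(0*(-2/9)))*(-3*I*√2) = (1*0)*(-3*I*√2) = 0*(-3*I*√2) = 0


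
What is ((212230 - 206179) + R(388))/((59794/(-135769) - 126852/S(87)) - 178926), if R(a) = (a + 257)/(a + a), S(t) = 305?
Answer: -194468374829445/5762952402701728 ≈ -0.033745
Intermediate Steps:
R(a) = (257 + a)/(2*a) (R(a) = (257 + a)/((2*a)) = (257 + a)*(1/(2*a)) = (257 + a)/(2*a))
((212230 - 206179) + R(388))/((59794/(-135769) - 126852/S(87)) - 178926) = ((212230 - 206179) + (½)*(257 + 388)/388)/((59794/(-135769) - 126852/305) - 178926) = (6051 + (½)*(1/388)*645)/((59794*(-1/135769) - 126852*1/305) - 178926) = (6051 + 645/776)/((-59794/135769 - 126852/305) - 178926) = 4696221/(776*(-17240806358/41409545 - 178926)) = 4696221/(776*(-7426485055028/41409545)) = (4696221/776)*(-41409545/7426485055028) = -194468374829445/5762952402701728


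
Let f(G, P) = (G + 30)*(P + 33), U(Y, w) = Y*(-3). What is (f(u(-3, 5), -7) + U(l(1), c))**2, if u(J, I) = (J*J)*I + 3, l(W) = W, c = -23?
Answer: 4100625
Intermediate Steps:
U(Y, w) = -3*Y
u(J, I) = 3 + I*J**2 (u(J, I) = J**2*I + 3 = I*J**2 + 3 = 3 + I*J**2)
f(G, P) = (30 + G)*(33 + P)
(f(u(-3, 5), -7) + U(l(1), c))**2 = ((990 + 30*(-7) + 33*(3 + 5*(-3)**2) + (3 + 5*(-3)**2)*(-7)) - 3*1)**2 = ((990 - 210 + 33*(3 + 5*9) + (3 + 5*9)*(-7)) - 3)**2 = ((990 - 210 + 33*(3 + 45) + (3 + 45)*(-7)) - 3)**2 = ((990 - 210 + 33*48 + 48*(-7)) - 3)**2 = ((990 - 210 + 1584 - 336) - 3)**2 = (2028 - 3)**2 = 2025**2 = 4100625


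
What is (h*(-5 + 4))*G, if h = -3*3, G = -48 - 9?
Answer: -513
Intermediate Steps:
G = -57
h = -9
(h*(-5 + 4))*G = -9*(-5 + 4)*(-57) = -9*(-1)*(-57) = 9*(-57) = -513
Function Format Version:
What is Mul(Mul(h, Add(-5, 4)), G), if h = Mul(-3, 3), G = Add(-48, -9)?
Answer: -513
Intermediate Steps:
G = -57
h = -9
Mul(Mul(h, Add(-5, 4)), G) = Mul(Mul(-9, Add(-5, 4)), -57) = Mul(Mul(-9, -1), -57) = Mul(9, -57) = -513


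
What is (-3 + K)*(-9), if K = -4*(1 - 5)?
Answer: -117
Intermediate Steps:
K = 16 (K = -4*(-4) = 16)
(-3 + K)*(-9) = (-3 + 16)*(-9) = 13*(-9) = -117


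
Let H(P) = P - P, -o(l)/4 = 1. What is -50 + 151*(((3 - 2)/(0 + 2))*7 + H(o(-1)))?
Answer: 957/2 ≈ 478.50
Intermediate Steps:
o(l) = -4 (o(l) = -4*1 = -4)
H(P) = 0
-50 + 151*(((3 - 2)/(0 + 2))*7 + H(o(-1))) = -50 + 151*(((3 - 2)/(0 + 2))*7 + 0) = -50 + 151*((1/2)*7 + 0) = -50 + 151*(7/2 + 0) = -50 + 151*(7/2) = -50 + 1057/2 = 957/2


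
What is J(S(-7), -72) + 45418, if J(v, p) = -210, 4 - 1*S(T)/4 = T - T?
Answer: 45208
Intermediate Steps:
S(T) = 16 (S(T) = 16 - 4*(T - T) = 16 - 4*0 = 16 + 0 = 16)
J(S(-7), -72) + 45418 = -210 + 45418 = 45208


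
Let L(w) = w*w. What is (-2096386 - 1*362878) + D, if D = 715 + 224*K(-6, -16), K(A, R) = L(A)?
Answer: -2450485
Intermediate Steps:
L(w) = w**2
K(A, R) = A**2
D = 8779 (D = 715 + 224*(-6)**2 = 715 + 224*36 = 715 + 8064 = 8779)
(-2096386 - 1*362878) + D = (-2096386 - 1*362878) + 8779 = (-2096386 - 362878) + 8779 = -2459264 + 8779 = -2450485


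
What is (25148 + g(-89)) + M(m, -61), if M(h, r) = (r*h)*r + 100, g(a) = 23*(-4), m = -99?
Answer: -343223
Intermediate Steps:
g(a) = -92
M(h, r) = 100 + h*r² (M(h, r) = (h*r)*r + 100 = h*r² + 100 = 100 + h*r²)
(25148 + g(-89)) + M(m, -61) = (25148 - 92) + (100 - 99*(-61)²) = 25056 + (100 - 99*3721) = 25056 + (100 - 368379) = 25056 - 368279 = -343223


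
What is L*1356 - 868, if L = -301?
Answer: -409024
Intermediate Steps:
L*1356 - 868 = -301*1356 - 868 = -408156 - 868 = -409024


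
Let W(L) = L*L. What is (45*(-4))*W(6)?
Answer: -6480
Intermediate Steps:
W(L) = L²
(45*(-4))*W(6) = (45*(-4))*6² = -180*36 = -6480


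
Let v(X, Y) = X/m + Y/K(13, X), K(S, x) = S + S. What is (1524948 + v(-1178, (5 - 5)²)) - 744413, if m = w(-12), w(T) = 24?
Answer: 9365831/12 ≈ 7.8049e+5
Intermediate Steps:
K(S, x) = 2*S
m = 24
v(X, Y) = X/24 + Y/26 (v(X, Y) = X/24 + Y/((2*13)) = X*(1/24) + Y/26 = X/24 + Y*(1/26) = X/24 + Y/26)
(1524948 + v(-1178, (5 - 5)²)) - 744413 = (1524948 + ((1/24)*(-1178) + (5 - 5)²/26)) - 744413 = (1524948 + (-589/12 + (1/26)*0²)) - 744413 = (1524948 + (-589/12 + (1/26)*0)) - 744413 = (1524948 + (-589/12 + 0)) - 744413 = (1524948 - 589/12) - 744413 = 18298787/12 - 744413 = 9365831/12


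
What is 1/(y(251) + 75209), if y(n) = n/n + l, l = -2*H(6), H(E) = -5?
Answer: 1/75220 ≈ 1.3294e-5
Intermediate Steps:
l = 10 (l = -2*(-5) = 10)
y(n) = 11 (y(n) = n/n + 10 = 1 + 10 = 11)
1/(y(251) + 75209) = 1/(11 + 75209) = 1/75220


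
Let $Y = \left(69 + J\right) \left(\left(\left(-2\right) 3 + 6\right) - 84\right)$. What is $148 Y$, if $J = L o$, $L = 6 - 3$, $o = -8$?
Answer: $-559440$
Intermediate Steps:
$L = 3$ ($L = 6 - 3 = 3$)
$J = -24$ ($J = 3 \left(-8\right) = -24$)
$Y = -3780$ ($Y = \left(69 - 24\right) \left(\left(\left(-2\right) 3 + 6\right) - 84\right) = 45 \left(\left(-6 + 6\right) - 84\right) = 45 \left(0 - 84\right) = 45 \left(-84\right) = -3780$)
$148 Y = 148 \left(-3780\right) = -559440$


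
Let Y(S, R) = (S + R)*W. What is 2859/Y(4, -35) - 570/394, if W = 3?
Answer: -196576/6107 ≈ -32.189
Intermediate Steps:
Y(S, R) = 3*R + 3*S (Y(S, R) = (S + R)*3 = (R + S)*3 = 3*R + 3*S)
2859/Y(4, -35) - 570/394 = 2859/(3*(-35) + 3*4) - 570/394 = 2859/(-105 + 12) - 570*1/394 = 2859/(-93) - 285/197 = 2859*(-1/93) - 285/197 = -953/31 - 285/197 = -196576/6107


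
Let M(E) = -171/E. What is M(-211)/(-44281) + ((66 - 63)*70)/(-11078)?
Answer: -981992724/51752488849 ≈ -0.018975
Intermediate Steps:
M(-211)/(-44281) + ((66 - 63)*70)/(-11078) = -171/(-211)/(-44281) + ((66 - 63)*70)/(-11078) = -171*(-1/211)*(-1/44281) + (3*70)*(-1/11078) = (171/211)*(-1/44281) + 210*(-1/11078) = -171/9343291 - 105/5539 = -981992724/51752488849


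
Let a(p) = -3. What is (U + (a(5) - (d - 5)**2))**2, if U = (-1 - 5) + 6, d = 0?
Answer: 784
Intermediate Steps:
U = 0 (U = -6 + 6 = 0)
(U + (a(5) - (d - 5)**2))**2 = (0 + (-3 - (0 - 5)**2))**2 = (0 + (-3 - 1*(-5)**2))**2 = (0 + (-3 - 1*25))**2 = (0 + (-3 - 25))**2 = (0 - 28)**2 = (-28)**2 = 784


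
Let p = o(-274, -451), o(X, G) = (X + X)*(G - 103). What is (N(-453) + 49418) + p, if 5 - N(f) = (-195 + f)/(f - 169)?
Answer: 109787341/311 ≈ 3.5301e+5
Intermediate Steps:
o(X, G) = 2*X*(-103 + G) (o(X, G) = (2*X)*(-103 + G) = 2*X*(-103 + G))
p = 303592 (p = 2*(-274)*(-103 - 451) = 2*(-274)*(-554) = 303592)
N(f) = 5 - (-195 + f)/(-169 + f) (N(f) = 5 - (-195 + f)/(f - 169) = 5 - (-195 + f)/(-169 + f))
(N(-453) + 49418) + p = (2*(-325 + 2*(-453))/(-169 - 453) + 49418) + 303592 = (2*(-325 - 906)/(-622) + 49418) + 303592 = (2*(-1/622)*(-1231) + 49418) + 303592 = (1231/311 + 49418) + 303592 = 15370229/311 + 303592 = 109787341/311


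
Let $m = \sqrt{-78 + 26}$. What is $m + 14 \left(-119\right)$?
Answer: $-1666 + 2 i \sqrt{13} \approx -1666.0 + 7.2111 i$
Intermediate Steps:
$m = 2 i \sqrt{13}$ ($m = \sqrt{-52} = 2 i \sqrt{13} \approx 7.2111 i$)
$m + 14 \left(-119\right) = 2 i \sqrt{13} + 14 \left(-119\right) = 2 i \sqrt{13} - 1666 = -1666 + 2 i \sqrt{13}$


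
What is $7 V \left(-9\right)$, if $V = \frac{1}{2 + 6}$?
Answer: $- \frac{63}{8} \approx -7.875$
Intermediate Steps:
$V = \frac{1}{8} \approx 0.125$
$7 V \left(-9\right) = 7 \cdot \frac{1}{8} \left(-9\right) = \frac{7}{8} \left(-9\right) = - \frac{63}{8}$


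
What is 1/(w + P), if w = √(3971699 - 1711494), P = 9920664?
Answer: 9920664/98419571940691 - √2260205/98419571940691 ≈ 1.0078e-7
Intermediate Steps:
w = √2260205 ≈ 1503.4
1/(w + P) = 1/(√2260205 + 9920664) = 1/(9920664 + √2260205)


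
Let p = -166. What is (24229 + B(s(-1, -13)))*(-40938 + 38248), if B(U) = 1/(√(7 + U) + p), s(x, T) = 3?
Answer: -897668962460/13773 + 1345*√10/13773 ≈ -6.5176e+7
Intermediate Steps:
B(U) = 1/(-166 + √(7 + U)) (B(U) = 1/(√(7 + U) - 166) = 1/(-166 + √(7 + U)))
(24229 + B(s(-1, -13)))*(-40938 + 38248) = (24229 + 1/(-166 + √(7 + 3)))*(-40938 + 38248) = (24229 + 1/(-166 + √10))*(-2690) = -65176010 - 2690/(-166 + √10)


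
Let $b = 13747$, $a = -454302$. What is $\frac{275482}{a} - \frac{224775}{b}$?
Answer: $- \frac{52951391552}{3122644797} \approx -16.957$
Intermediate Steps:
$\frac{275482}{a} - \frac{224775}{b} = \frac{275482}{-454302} - \frac{224775}{13747} = 275482 \left(- \frac{1}{454302}\right) - \frac{224775}{13747} = - \frac{137741}{227151} - \frac{224775}{13747} = - \frac{52951391552}{3122644797}$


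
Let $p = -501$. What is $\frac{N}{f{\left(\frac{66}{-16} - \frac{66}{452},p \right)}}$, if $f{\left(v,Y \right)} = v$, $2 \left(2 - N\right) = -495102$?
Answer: $- \frac{223787912}{3861} \approx -57961.0$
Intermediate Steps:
$N = 247553$ ($N = 2 - -247551 = 2 + 247551 = 247553$)
$\frac{N}{f{\left(\frac{66}{-16} - \frac{66}{452},p \right)}} = \frac{247553}{\frac{66}{-16} - \frac{66}{452}} = \frac{247553}{66 \left(- \frac{1}{16}\right) - \frac{33}{226}} = \frac{247553}{- \frac{33}{8} - \frac{33}{226}} = \frac{247553}{- \frac{3861}{904}} = 247553 \left(- \frac{904}{3861}\right) = - \frac{223787912}{3861}$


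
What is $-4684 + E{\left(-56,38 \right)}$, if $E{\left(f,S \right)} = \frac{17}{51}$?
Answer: $- \frac{14051}{3} \approx -4683.7$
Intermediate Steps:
$E{\left(f,S \right)} = \frac{1}{3}$ ($E{\left(f,S \right)} = 17 \cdot \frac{1}{51} = \frac{1}{3}$)
$-4684 + E{\left(-56,38 \right)} = -4684 + \frac{1}{3} = - \frac{14051}{3}$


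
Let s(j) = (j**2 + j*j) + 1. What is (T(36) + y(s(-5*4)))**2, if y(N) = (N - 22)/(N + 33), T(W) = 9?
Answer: 68641225/695556 ≈ 98.685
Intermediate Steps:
s(j) = 1 + 2*j**2 (s(j) = (j**2 + j**2) + 1 = 2*j**2 + 1 = 1 + 2*j**2)
y(N) = (-22 + N)/(33 + N)
(T(36) + y(s(-5*4)))**2 = (9 + (-22 + (1 + 2*(-5*4)**2))/(33 + (1 + 2*(-5*4)**2)))**2 = (9 + (-22 + (1 + 2*(-20)**2))/(33 + (1 + 2*(-20)**2)))**2 = (9 + (-22 + (1 + 2*400))/(33 + (1 + 2*400)))**2 = (9 + (-22 + (1 + 800))/(33 + (1 + 800)))**2 = (9 + (-22 + 801)/(33 + 801))**2 = (9 + 779/834)**2 = (8285/834)**2 = 68641225/695556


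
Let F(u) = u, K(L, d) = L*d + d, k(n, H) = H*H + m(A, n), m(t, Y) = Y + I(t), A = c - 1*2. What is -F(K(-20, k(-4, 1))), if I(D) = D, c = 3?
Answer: -38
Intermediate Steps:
A = 1 (A = 3 - 1*2 = 3 - 2 = 1)
m(t, Y) = Y + t
k(n, H) = 1 + n + H² (k(n, H) = H*H + (n + 1) = H² + (1 + n) = 1 + n + H²)
K(L, d) = d + L*d
-F(K(-20, k(-4, 1))) = -(1 - 4 + 1²)*(1 - 20) = -(1 - 4 + 1)*(-19) = -(-2)*(-19) = -1*38 = -38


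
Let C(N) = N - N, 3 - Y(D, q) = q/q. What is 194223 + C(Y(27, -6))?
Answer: 194223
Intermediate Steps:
Y(D, q) = 2 (Y(D, q) = 3 - q/q = 3 - 1*1 = 3 - 1 = 2)
C(N) = 0
194223 + C(Y(27, -6)) = 194223 + 0 = 194223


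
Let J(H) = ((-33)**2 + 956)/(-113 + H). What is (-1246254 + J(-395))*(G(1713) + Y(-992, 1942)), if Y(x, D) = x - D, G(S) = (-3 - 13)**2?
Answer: 847719664103/254 ≈ 3.3375e+9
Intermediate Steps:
G(S) = 256 (G(S) = (-16)**2 = 256)
J(H) = 2045/(-113 + H) (J(H) = (1089 + 956)/(-113 + H) = 2045/(-113 + H))
(-1246254 + J(-395))*(G(1713) + Y(-992, 1942)) = (-1246254 + 2045/(-113 - 395))*(256 + (-992 - 1*1942)) = (-1246254 + 2045/(-508))*(256 + (-992 - 1942)) = (-1246254 + 2045*(-1/508))*(256 - 2934) = (-1246254 - 2045/508)*(-2678) = -633099077/508*(-2678) = 847719664103/254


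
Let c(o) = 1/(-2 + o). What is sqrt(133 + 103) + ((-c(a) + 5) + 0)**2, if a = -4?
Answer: 961/36 + 2*sqrt(59) ≈ 42.057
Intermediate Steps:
sqrt(133 + 103) + ((-c(a) + 5) + 0)**2 = sqrt(133 + 103) + ((-1/(-2 - 4) + 5) + 0)**2 = sqrt(236) + ((-1/(-6) + 5) + 0)**2 = 2*sqrt(59) + ((-1*(-1/6) + 5) + 0)**2 = 2*sqrt(59) + ((1/6 + 5) + 0)**2 = 2*sqrt(59) + (31/6 + 0)**2 = 2*sqrt(59) + (31/6)**2 = 2*sqrt(59) + 961/36 = 961/36 + 2*sqrt(59)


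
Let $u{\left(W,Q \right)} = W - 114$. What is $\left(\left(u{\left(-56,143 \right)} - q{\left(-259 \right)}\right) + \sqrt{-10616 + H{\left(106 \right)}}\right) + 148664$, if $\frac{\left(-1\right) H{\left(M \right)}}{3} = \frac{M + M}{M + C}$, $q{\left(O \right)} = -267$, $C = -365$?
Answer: $148761 + \frac{2 i \sqrt{177991793}}{259} \approx 1.4876 \cdot 10^{5} + 103.02 i$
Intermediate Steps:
$u{\left(W,Q \right)} = -114 + W$
$H{\left(M \right)} = - \frac{6 M}{-365 + M}$ ($H{\left(M \right)} = - 3 \frac{M + M}{M - 365} = - 3 \frac{2 M}{-365 + M} = - \frac{6 M}{-365 + M}$)
$\left(\left(u{\left(-56,143 \right)} - q{\left(-259 \right)}\right) + \sqrt{-10616 + H{\left(106 \right)}}\right) + 148664 = \left(\left(\left(-114 - 56\right) - -267\right) + \sqrt{-10616 - \frac{636}{-365 + 106}}\right) + 148664 = \left(\left(-170 + 267\right) + \sqrt{-10616 - \frac{636}{-259}}\right) + 148664 = \left(97 + \sqrt{-10616 - 636 \left(- \frac{1}{259}\right)}\right) + 148664 = \left(97 + \sqrt{-10616 + \frac{636}{259}}\right) + 148664 = \left(97 + \sqrt{- \frac{2748908}{259}}\right) + 148664 = \left(97 + \frac{2 i \sqrt{177991793}}{259}\right) + 148664 = 148761 + \frac{2 i \sqrt{177991793}}{259}$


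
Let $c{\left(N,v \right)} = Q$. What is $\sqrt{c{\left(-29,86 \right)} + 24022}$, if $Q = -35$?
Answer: $17 \sqrt{83} \approx 154.88$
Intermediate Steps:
$c{\left(N,v \right)} = -35$
$\sqrt{c{\left(-29,86 \right)} + 24022} = \sqrt{-35 + 24022} = \sqrt{23987} = 17 \sqrt{83}$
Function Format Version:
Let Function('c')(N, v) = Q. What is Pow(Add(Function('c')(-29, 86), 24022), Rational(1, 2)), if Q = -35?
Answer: Mul(17, Pow(83, Rational(1, 2))) ≈ 154.88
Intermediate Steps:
Function('c')(N, v) = -35
Pow(Add(Function('c')(-29, 86), 24022), Rational(1, 2)) = Pow(Add(-35, 24022), Rational(1, 2)) = Pow(23987, Rational(1, 2)) = Mul(17, Pow(83, Rational(1, 2)))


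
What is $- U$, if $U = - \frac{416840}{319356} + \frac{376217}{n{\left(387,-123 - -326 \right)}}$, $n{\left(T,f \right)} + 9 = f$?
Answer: $- \frac{30016572323}{15488766} \approx -1938.0$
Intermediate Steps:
$n{\left(T,f \right)} = -9 + f$
$U = \frac{30016572323}{15488766}$ ($U = - \frac{416840}{319356} + \frac{376217}{-9 - -203} = \left(-416840\right) \frac{1}{319356} + \frac{376217}{-9 + \left(-123 + 326\right)} = - \frac{104210}{79839} + \frac{376217}{-9 + 203} = - \frac{104210}{79839} + \frac{376217}{194} = \frac{30016572323}{15488766} \approx 1938.0$)
$- U = \left(-1\right) \frac{30016572323}{15488766} = - \frac{30016572323}{15488766}$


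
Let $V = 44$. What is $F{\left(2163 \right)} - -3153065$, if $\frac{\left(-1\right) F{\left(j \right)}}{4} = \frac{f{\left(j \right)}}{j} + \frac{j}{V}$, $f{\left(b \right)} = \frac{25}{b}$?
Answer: $\frac{162260034057988}{51464259} \approx 3.1529 \cdot 10^{6}$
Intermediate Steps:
$F{\left(j \right)} = - \frac{100}{j^{2}} - \frac{j}{11}$ ($F{\left(j \right)} = - 4 \left(\frac{25 \frac{1}{j}}{j} + \frac{j}{44}\right) = - 4 \left(\frac{25}{j^{2}} + j \frac{1}{44}\right) = - 4 \left(\frac{25}{j^{2}} + \frac{j}{44}\right) = - \frac{100}{j^{2}} - \frac{j}{11}$)
$F{\left(2163 \right)} - -3153065 = \left(- \frac{100}{4678569} - \frac{2163}{11}\right) - -3153065 = \left(\left(-100\right) \frac{1}{4678569} - \frac{2163}{11}\right) + 3153065 = \left(- \frac{100}{4678569} - \frac{2163}{11}\right) + 3153065 = - \frac{10119745847}{51464259} + 3153065 = \frac{162260034057988}{51464259}$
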